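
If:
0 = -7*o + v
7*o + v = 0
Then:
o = 0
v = 0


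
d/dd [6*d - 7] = 6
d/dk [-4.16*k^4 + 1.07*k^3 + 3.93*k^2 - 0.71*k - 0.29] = -16.64*k^3 + 3.21*k^2 + 7.86*k - 0.71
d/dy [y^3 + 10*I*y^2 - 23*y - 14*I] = 3*y^2 + 20*I*y - 23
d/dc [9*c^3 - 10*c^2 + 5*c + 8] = 27*c^2 - 20*c + 5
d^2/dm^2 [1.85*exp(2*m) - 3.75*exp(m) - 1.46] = (7.4*exp(m) - 3.75)*exp(m)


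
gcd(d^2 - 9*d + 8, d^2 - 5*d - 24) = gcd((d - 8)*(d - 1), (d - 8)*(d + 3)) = d - 8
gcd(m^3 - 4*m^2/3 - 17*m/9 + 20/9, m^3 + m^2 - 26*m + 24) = m - 1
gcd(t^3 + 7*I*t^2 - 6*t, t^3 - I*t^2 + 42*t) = t^2 + 6*I*t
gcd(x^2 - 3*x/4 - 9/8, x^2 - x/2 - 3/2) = x - 3/2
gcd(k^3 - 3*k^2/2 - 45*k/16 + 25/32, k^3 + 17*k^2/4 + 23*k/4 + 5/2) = k + 5/4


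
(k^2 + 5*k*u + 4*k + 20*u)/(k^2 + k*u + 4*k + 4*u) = (k + 5*u)/(k + u)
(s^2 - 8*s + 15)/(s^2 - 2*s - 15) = (s - 3)/(s + 3)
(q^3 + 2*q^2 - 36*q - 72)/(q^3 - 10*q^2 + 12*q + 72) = (q + 6)/(q - 6)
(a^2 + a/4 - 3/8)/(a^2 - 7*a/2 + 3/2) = (a + 3/4)/(a - 3)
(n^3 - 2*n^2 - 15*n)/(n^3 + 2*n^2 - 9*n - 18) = n*(n - 5)/(n^2 - n - 6)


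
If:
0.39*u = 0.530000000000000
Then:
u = 1.36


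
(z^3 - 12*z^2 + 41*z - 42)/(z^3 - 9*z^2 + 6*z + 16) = (z^2 - 10*z + 21)/(z^2 - 7*z - 8)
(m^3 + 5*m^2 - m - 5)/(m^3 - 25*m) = (m^2 - 1)/(m*(m - 5))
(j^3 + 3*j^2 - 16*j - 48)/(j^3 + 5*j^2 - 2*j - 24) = (j - 4)/(j - 2)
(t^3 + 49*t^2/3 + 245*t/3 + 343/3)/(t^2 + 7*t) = t + 28/3 + 49/(3*t)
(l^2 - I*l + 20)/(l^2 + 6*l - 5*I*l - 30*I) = (l + 4*I)/(l + 6)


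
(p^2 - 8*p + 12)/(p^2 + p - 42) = (p - 2)/(p + 7)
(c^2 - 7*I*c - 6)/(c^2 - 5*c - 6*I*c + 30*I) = (c - I)/(c - 5)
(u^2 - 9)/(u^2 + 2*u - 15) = (u + 3)/(u + 5)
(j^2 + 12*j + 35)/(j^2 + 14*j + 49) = (j + 5)/(j + 7)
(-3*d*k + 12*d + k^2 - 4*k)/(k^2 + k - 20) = (-3*d + k)/(k + 5)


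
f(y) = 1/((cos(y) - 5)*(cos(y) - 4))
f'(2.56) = -0.01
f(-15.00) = 0.04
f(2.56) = 0.04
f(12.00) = 0.08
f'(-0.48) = 0.02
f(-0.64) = 0.07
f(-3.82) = 0.04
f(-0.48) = 0.08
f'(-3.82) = -0.01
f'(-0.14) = 0.01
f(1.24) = 0.06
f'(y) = sin(y)/((cos(y) - 5)*(cos(y) - 4)^2) + sin(y)/((cos(y) - 5)^2*(cos(y) - 4))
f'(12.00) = 0.02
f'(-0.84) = 0.03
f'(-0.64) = 0.02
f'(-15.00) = 0.01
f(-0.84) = 0.07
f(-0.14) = 0.08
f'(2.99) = -0.00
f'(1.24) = -0.03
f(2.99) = 0.03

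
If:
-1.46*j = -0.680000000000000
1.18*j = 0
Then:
No Solution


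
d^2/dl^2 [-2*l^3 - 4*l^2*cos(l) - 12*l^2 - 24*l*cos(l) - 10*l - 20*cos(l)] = 4*l^2*cos(l) + 16*l*sin(l) + 24*l*cos(l) - 12*l + 48*sin(l) + 12*cos(l) - 24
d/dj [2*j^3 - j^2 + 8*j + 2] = 6*j^2 - 2*j + 8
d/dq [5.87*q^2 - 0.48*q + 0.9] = 11.74*q - 0.48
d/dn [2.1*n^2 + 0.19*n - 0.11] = 4.2*n + 0.19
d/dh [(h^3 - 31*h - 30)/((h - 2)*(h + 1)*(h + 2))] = (h^2 + 52*h + 4)/(h^4 - 8*h^2 + 16)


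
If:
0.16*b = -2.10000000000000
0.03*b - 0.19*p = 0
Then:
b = -13.12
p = -2.07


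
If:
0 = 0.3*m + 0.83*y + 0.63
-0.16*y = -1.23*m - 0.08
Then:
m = -0.16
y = -0.70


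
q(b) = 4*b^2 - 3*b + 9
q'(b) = 8*b - 3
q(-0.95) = 15.46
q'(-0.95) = -10.60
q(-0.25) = 10.00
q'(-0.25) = -5.00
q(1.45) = 13.06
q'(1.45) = 8.60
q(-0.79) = 13.87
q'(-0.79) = -9.32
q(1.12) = 10.66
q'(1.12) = 5.96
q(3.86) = 57.02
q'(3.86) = 27.88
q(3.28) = 42.19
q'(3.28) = 23.24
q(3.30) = 42.66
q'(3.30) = 23.40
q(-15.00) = 954.00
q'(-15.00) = -123.00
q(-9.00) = 360.00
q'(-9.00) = -75.00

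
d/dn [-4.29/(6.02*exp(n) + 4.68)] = 25.8258*exp(n)/(6.02*exp(n) + 4.68)^2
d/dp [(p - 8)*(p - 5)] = 2*p - 13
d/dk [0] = 0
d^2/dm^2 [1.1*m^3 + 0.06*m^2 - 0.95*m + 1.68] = 6.6*m + 0.12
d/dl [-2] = 0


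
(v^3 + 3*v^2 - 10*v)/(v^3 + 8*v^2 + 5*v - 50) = v/(v + 5)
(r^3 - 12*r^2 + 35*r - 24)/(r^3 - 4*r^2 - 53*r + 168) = (r - 1)/(r + 7)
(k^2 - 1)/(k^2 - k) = (k + 1)/k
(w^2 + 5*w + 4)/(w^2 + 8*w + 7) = (w + 4)/(w + 7)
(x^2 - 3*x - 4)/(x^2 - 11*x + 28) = (x + 1)/(x - 7)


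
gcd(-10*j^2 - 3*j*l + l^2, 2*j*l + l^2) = 2*j + l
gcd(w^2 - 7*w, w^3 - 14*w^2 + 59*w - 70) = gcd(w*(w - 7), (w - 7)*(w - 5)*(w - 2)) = w - 7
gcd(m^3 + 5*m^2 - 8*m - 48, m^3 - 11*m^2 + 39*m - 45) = m - 3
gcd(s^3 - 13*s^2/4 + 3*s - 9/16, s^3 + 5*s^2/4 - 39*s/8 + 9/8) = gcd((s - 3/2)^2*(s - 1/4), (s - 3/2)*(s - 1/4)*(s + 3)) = s^2 - 7*s/4 + 3/8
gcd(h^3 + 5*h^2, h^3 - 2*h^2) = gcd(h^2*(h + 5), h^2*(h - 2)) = h^2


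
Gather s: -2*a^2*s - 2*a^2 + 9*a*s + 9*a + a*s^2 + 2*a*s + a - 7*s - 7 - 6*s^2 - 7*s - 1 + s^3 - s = -2*a^2 + 10*a + s^3 + s^2*(a - 6) + s*(-2*a^2 + 11*a - 15) - 8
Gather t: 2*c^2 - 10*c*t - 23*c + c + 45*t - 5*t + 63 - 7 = 2*c^2 - 22*c + t*(40 - 10*c) + 56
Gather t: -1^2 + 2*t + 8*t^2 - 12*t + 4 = 8*t^2 - 10*t + 3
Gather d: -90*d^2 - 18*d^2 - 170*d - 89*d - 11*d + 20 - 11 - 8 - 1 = -108*d^2 - 270*d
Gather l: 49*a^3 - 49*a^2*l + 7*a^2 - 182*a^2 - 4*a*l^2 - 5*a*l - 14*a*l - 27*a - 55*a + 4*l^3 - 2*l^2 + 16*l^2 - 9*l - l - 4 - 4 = 49*a^3 - 175*a^2 - 82*a + 4*l^3 + l^2*(14 - 4*a) + l*(-49*a^2 - 19*a - 10) - 8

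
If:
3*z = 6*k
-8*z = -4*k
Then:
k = 0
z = 0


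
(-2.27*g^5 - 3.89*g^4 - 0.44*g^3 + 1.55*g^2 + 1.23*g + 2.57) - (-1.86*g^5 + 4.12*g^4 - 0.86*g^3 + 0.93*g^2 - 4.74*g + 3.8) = -0.41*g^5 - 8.01*g^4 + 0.42*g^3 + 0.62*g^2 + 5.97*g - 1.23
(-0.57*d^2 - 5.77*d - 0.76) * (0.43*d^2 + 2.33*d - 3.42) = -0.2451*d^4 - 3.8092*d^3 - 11.8215*d^2 + 17.9626*d + 2.5992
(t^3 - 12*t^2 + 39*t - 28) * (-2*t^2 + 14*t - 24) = -2*t^5 + 38*t^4 - 270*t^3 + 890*t^2 - 1328*t + 672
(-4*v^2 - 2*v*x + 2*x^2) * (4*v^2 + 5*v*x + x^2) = -16*v^4 - 28*v^3*x - 6*v^2*x^2 + 8*v*x^3 + 2*x^4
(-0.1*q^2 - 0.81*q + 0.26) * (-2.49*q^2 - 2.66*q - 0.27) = 0.249*q^4 + 2.2829*q^3 + 1.5342*q^2 - 0.4729*q - 0.0702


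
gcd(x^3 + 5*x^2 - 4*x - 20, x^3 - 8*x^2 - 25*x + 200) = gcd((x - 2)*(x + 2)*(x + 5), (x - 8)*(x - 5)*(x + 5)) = x + 5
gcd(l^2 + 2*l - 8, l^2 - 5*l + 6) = l - 2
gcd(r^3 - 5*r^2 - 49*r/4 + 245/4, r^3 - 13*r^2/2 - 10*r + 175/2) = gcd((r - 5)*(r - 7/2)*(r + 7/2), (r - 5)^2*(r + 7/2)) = r^2 - 3*r/2 - 35/2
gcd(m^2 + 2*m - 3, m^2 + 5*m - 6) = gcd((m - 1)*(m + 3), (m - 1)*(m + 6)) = m - 1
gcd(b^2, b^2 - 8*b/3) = b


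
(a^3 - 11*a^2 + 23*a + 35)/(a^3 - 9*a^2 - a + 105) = (a + 1)/(a + 3)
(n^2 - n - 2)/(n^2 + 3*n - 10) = (n + 1)/(n + 5)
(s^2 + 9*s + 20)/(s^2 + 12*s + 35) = (s + 4)/(s + 7)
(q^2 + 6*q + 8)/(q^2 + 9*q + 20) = (q + 2)/(q + 5)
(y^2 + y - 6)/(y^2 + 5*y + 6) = (y - 2)/(y + 2)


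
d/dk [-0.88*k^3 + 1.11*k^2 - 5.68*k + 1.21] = -2.64*k^2 + 2.22*k - 5.68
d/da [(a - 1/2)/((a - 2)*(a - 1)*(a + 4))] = (-2*a^3 + a^2/2 + a + 3)/(a^6 + 2*a^5 - 19*a^4 - 4*a^3 + 116*a^2 - 160*a + 64)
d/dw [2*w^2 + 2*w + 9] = 4*w + 2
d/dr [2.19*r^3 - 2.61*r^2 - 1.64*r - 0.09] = 6.57*r^2 - 5.22*r - 1.64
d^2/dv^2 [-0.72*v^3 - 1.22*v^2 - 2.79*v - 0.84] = -4.32*v - 2.44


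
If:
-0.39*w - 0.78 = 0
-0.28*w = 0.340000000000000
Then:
No Solution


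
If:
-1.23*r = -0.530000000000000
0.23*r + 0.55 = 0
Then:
No Solution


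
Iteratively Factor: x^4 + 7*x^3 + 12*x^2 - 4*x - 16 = (x + 4)*(x^3 + 3*x^2 - 4) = (x - 1)*(x + 4)*(x^2 + 4*x + 4) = (x - 1)*(x + 2)*(x + 4)*(x + 2)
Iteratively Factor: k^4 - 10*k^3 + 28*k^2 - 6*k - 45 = (k - 3)*(k^3 - 7*k^2 + 7*k + 15) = (k - 5)*(k - 3)*(k^2 - 2*k - 3) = (k - 5)*(k - 3)*(k + 1)*(k - 3)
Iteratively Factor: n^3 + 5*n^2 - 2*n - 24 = (n + 4)*(n^2 + n - 6) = (n + 3)*(n + 4)*(n - 2)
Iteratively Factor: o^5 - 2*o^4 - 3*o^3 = (o + 1)*(o^4 - 3*o^3) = o*(o + 1)*(o^3 - 3*o^2) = o^2*(o + 1)*(o^2 - 3*o) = o^3*(o + 1)*(o - 3)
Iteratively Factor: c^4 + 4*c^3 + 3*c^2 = (c + 1)*(c^3 + 3*c^2) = c*(c + 1)*(c^2 + 3*c) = c*(c + 1)*(c + 3)*(c)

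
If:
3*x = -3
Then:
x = -1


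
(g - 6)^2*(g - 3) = g^3 - 15*g^2 + 72*g - 108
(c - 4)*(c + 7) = c^2 + 3*c - 28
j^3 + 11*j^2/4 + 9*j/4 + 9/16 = (j + 1/2)*(j + 3/4)*(j + 3/2)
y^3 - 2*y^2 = y^2*(y - 2)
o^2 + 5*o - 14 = (o - 2)*(o + 7)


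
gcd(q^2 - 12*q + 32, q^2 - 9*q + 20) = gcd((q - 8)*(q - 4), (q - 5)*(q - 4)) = q - 4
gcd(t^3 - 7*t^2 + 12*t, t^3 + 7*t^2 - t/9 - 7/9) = 1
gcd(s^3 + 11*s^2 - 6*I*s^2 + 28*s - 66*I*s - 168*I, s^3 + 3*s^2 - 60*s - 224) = s^2 + 11*s + 28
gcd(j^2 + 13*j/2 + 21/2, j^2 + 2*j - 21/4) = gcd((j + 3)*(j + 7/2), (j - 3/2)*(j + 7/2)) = j + 7/2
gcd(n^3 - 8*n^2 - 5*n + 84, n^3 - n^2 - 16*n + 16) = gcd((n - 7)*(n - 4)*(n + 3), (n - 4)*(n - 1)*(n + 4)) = n - 4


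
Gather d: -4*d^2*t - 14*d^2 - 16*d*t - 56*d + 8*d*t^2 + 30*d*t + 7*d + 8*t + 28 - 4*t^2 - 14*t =d^2*(-4*t - 14) + d*(8*t^2 + 14*t - 49) - 4*t^2 - 6*t + 28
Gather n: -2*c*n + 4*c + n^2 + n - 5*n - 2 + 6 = 4*c + n^2 + n*(-2*c - 4) + 4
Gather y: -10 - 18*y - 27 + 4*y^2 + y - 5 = 4*y^2 - 17*y - 42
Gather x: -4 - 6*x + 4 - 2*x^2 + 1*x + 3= -2*x^2 - 5*x + 3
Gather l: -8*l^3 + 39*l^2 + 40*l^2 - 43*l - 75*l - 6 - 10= -8*l^3 + 79*l^2 - 118*l - 16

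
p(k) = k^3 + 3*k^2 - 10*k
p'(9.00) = 287.00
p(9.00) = 882.00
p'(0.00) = -10.00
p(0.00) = 0.00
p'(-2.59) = -5.42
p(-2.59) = 28.65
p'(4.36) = 73.19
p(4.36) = 96.31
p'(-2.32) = -7.77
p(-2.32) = 26.86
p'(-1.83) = -10.93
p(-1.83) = 22.22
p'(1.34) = 3.43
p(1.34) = -5.61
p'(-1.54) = -12.13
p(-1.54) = 18.86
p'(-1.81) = -11.03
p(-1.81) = 22.00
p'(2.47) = 23.12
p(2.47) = 8.67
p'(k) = 3*k^2 + 6*k - 10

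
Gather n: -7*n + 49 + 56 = 105 - 7*n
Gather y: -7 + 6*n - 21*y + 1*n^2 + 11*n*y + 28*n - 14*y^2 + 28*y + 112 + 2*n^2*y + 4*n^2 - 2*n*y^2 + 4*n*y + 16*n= 5*n^2 + 50*n + y^2*(-2*n - 14) + y*(2*n^2 + 15*n + 7) + 105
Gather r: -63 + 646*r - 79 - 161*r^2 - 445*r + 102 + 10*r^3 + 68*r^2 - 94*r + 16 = 10*r^3 - 93*r^2 + 107*r - 24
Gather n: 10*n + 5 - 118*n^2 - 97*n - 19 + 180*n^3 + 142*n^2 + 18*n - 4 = 180*n^3 + 24*n^2 - 69*n - 18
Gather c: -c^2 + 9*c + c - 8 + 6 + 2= -c^2 + 10*c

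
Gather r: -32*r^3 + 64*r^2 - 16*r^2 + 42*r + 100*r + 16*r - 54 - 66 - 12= -32*r^3 + 48*r^2 + 158*r - 132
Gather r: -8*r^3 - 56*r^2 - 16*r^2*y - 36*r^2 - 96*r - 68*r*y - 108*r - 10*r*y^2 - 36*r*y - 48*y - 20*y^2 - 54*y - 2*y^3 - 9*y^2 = -8*r^3 + r^2*(-16*y - 92) + r*(-10*y^2 - 104*y - 204) - 2*y^3 - 29*y^2 - 102*y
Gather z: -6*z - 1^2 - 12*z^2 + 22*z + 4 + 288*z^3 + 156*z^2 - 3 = 288*z^3 + 144*z^2 + 16*z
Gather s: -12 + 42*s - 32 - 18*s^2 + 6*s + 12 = -18*s^2 + 48*s - 32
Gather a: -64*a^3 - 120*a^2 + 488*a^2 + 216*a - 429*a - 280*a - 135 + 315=-64*a^3 + 368*a^2 - 493*a + 180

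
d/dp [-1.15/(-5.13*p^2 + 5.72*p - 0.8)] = (6.578 - 11.799*p)/(5.13*p^2 - 5.72*p + 0.8)^2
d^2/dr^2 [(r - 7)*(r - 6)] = 2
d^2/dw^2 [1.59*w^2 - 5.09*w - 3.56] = 3.18000000000000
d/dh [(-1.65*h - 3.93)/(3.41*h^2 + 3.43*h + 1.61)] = (5.6265*h^2 + 26.8026*h + 10.8234)/(11.6281*h^4 + 23.3926*h^3 + 22.7451*h^2 + 11.0446*h + 2.5921)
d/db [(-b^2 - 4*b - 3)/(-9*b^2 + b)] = (-37*b^2 - 54*b + 3)/(b^2*(81*b^2 - 18*b + 1))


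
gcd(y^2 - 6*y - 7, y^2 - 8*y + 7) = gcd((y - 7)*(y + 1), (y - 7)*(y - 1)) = y - 7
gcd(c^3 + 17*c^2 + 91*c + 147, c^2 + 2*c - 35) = c + 7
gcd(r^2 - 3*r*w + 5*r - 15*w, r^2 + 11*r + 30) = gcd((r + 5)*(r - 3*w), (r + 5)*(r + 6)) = r + 5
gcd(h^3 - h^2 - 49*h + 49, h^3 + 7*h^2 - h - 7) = h^2 + 6*h - 7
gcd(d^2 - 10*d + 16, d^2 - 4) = d - 2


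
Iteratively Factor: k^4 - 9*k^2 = (k)*(k^3 - 9*k) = k*(k - 3)*(k^2 + 3*k) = k^2*(k - 3)*(k + 3)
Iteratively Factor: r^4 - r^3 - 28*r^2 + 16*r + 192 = (r + 4)*(r^3 - 5*r^2 - 8*r + 48) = (r - 4)*(r + 4)*(r^2 - r - 12) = (r - 4)*(r + 3)*(r + 4)*(r - 4)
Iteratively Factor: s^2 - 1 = (s + 1)*(s - 1)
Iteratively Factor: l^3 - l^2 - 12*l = (l - 4)*(l^2 + 3*l) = l*(l - 4)*(l + 3)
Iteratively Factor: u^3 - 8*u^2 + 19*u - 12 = (u - 4)*(u^2 - 4*u + 3) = (u - 4)*(u - 1)*(u - 3)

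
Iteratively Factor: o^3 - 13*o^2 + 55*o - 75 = (o - 5)*(o^2 - 8*o + 15) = (o - 5)*(o - 3)*(o - 5)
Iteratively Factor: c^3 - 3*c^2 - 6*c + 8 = (c + 2)*(c^2 - 5*c + 4) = (c - 1)*(c + 2)*(c - 4)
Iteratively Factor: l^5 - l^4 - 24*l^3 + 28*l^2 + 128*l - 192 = (l - 2)*(l^4 + l^3 - 22*l^2 - 16*l + 96) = (l - 2)*(l + 4)*(l^3 - 3*l^2 - 10*l + 24) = (l - 4)*(l - 2)*(l + 4)*(l^2 + l - 6) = (l - 4)*(l - 2)^2*(l + 4)*(l + 3)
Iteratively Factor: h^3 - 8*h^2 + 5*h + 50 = (h - 5)*(h^2 - 3*h - 10) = (h - 5)*(h + 2)*(h - 5)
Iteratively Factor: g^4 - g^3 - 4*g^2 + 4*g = (g - 1)*(g^3 - 4*g) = (g - 1)*(g + 2)*(g^2 - 2*g) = g*(g - 1)*(g + 2)*(g - 2)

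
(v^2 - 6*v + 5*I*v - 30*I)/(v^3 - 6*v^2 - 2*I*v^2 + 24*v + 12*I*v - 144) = (v + 5*I)/(v^2 - 2*I*v + 24)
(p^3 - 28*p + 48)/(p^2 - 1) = (p^3 - 28*p + 48)/(p^2 - 1)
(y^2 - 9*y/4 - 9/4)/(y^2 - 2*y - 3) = (y + 3/4)/(y + 1)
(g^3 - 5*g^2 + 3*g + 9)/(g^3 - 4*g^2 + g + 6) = (g - 3)/(g - 2)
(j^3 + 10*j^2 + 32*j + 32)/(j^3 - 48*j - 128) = (j + 2)/(j - 8)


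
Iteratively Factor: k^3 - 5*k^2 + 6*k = (k - 2)*(k^2 - 3*k) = k*(k - 2)*(k - 3)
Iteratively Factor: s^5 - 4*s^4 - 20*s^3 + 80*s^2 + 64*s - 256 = (s + 4)*(s^4 - 8*s^3 + 12*s^2 + 32*s - 64) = (s + 2)*(s + 4)*(s^3 - 10*s^2 + 32*s - 32) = (s - 4)*(s + 2)*(s + 4)*(s^2 - 6*s + 8) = (s - 4)^2*(s + 2)*(s + 4)*(s - 2)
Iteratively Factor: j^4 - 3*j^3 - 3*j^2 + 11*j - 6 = (j + 2)*(j^3 - 5*j^2 + 7*j - 3) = (j - 3)*(j + 2)*(j^2 - 2*j + 1) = (j - 3)*(j - 1)*(j + 2)*(j - 1)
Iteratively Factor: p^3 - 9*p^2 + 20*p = (p - 5)*(p^2 - 4*p) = p*(p - 5)*(p - 4)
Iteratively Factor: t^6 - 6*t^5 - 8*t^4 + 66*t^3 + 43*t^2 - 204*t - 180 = (t - 5)*(t^5 - t^4 - 13*t^3 + t^2 + 48*t + 36) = (t - 5)*(t + 2)*(t^4 - 3*t^3 - 7*t^2 + 15*t + 18) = (t - 5)*(t - 3)*(t + 2)*(t^3 - 7*t - 6) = (t - 5)*(t - 3)^2*(t + 2)*(t^2 + 3*t + 2) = (t - 5)*(t - 3)^2*(t + 2)^2*(t + 1)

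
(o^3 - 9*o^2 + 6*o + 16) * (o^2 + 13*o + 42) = o^5 + 4*o^4 - 69*o^3 - 284*o^2 + 460*o + 672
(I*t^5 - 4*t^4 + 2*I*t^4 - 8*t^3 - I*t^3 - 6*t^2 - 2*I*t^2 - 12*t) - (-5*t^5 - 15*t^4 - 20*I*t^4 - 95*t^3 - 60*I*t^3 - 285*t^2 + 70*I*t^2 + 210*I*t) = 5*t^5 + I*t^5 + 11*t^4 + 22*I*t^4 + 87*t^3 + 59*I*t^3 + 279*t^2 - 72*I*t^2 - 12*t - 210*I*t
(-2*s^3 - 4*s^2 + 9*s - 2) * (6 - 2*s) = 4*s^4 - 4*s^3 - 42*s^2 + 58*s - 12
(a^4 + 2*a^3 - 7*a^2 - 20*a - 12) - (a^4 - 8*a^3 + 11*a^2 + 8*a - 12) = 10*a^3 - 18*a^2 - 28*a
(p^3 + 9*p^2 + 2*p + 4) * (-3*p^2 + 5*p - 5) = -3*p^5 - 22*p^4 + 34*p^3 - 47*p^2 + 10*p - 20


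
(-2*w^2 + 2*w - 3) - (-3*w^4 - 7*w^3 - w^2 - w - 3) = 3*w^4 + 7*w^3 - w^2 + 3*w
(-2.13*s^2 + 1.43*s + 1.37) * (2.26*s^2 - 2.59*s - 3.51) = -4.8138*s^4 + 8.7485*s^3 + 6.8688*s^2 - 8.5676*s - 4.8087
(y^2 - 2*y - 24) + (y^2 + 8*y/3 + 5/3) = 2*y^2 + 2*y/3 - 67/3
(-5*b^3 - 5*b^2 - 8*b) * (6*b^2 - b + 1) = -30*b^5 - 25*b^4 - 48*b^3 + 3*b^2 - 8*b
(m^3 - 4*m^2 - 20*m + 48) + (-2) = m^3 - 4*m^2 - 20*m + 46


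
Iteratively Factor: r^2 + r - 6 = (r + 3)*(r - 2)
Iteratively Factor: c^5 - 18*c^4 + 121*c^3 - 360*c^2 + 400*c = (c - 5)*(c^4 - 13*c^3 + 56*c^2 - 80*c) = (c - 5)*(c - 4)*(c^3 - 9*c^2 + 20*c) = (c - 5)*(c - 4)^2*(c^2 - 5*c) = c*(c - 5)*(c - 4)^2*(c - 5)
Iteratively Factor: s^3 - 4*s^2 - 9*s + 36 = (s - 3)*(s^2 - s - 12) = (s - 4)*(s - 3)*(s + 3)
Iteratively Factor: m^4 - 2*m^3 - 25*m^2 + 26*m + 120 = (m - 5)*(m^3 + 3*m^2 - 10*m - 24) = (m - 5)*(m - 3)*(m^2 + 6*m + 8) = (m - 5)*(m - 3)*(m + 4)*(m + 2)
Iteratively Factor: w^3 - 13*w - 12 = (w + 3)*(w^2 - 3*w - 4) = (w - 4)*(w + 3)*(w + 1)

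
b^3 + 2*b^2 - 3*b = b*(b - 1)*(b + 3)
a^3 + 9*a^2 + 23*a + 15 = (a + 1)*(a + 3)*(a + 5)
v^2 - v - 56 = (v - 8)*(v + 7)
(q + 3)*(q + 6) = q^2 + 9*q + 18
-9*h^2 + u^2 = (-3*h + u)*(3*h + u)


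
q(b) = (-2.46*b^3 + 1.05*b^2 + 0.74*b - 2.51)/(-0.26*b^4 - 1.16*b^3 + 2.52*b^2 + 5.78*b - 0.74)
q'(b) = (-7.38*b^2 + 2.1*b + 0.74)/(-0.26*b^4 - 1.16*b^3 + 2.52*b^2 + 5.78*b - 0.74) + (-2.46*b^3 + 1.05*b^2 + 0.74*b - 2.51)*(1.04*b^3 + 3.48*b^2 - 5.04*b - 5.78)/(-0.26*b^4 - 1.16*b^3 + 2.52*b^2 + 5.78*b - 0.74)^2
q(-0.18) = 1.53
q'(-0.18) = 4.25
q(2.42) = -11.11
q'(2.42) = -86.07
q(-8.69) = -2.89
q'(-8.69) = -0.91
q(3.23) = 3.11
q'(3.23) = -3.62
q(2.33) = -6.43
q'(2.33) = -31.41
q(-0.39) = 0.98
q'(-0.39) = 1.76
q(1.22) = -0.61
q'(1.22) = -0.64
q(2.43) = -12.04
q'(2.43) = -100.11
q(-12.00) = -1.42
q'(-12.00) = -0.22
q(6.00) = 1.06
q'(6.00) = -0.18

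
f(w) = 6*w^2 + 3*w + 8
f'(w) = 12*w + 3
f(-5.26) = 158.23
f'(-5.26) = -60.12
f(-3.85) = 85.38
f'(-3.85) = -43.20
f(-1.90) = 23.96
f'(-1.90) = -19.80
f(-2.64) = 41.90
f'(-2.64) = -28.68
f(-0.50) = 8.00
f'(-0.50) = -3.00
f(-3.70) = 79.04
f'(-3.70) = -41.40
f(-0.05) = 7.86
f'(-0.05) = 2.40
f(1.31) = 22.23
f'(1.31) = 18.72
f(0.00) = 8.00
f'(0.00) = 3.00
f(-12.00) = 836.00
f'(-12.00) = -141.00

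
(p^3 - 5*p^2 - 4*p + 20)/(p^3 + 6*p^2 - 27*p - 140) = (p^2 - 4)/(p^2 + 11*p + 28)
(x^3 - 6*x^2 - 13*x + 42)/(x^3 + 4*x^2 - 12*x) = (x^2 - 4*x - 21)/(x*(x + 6))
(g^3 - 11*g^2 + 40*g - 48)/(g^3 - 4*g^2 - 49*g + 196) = (g^2 - 7*g + 12)/(g^2 - 49)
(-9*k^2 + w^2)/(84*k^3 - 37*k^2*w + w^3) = (3*k + w)/(-28*k^2 + 3*k*w + w^2)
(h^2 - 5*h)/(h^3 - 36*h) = (h - 5)/(h^2 - 36)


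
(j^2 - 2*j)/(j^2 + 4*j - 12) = j/(j + 6)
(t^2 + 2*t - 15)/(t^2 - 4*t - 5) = (-t^2 - 2*t + 15)/(-t^2 + 4*t + 5)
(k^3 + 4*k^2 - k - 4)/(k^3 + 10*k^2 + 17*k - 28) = (k + 1)/(k + 7)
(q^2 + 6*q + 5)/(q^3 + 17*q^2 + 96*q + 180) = (q + 1)/(q^2 + 12*q + 36)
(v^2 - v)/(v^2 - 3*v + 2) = v/(v - 2)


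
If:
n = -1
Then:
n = -1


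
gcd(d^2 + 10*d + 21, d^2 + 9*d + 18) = d + 3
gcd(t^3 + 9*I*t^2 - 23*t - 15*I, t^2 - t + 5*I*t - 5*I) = t + 5*I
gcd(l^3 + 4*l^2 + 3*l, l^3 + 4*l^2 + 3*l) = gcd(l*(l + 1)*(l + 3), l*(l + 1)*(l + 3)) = l^3 + 4*l^2 + 3*l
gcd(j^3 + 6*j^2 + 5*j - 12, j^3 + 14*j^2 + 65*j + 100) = j + 4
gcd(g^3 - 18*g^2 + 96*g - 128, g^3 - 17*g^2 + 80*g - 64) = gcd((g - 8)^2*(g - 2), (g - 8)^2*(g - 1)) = g^2 - 16*g + 64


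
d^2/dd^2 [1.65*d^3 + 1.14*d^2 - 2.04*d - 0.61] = 9.9*d + 2.28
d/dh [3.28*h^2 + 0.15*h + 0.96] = 6.56*h + 0.15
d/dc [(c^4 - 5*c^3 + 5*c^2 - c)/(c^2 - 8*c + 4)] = (2*c^5 - 29*c^4 + 96*c^3 - 99*c^2 + 40*c - 4)/(c^4 - 16*c^3 + 72*c^2 - 64*c + 16)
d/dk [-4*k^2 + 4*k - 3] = 4 - 8*k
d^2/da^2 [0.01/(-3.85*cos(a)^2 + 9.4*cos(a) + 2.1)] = (-0.5929*(1 - cos(a)^2)^2 + 1.0857*cos(a)^3 - 1.50345*cos(a)^2 - 1.974*cos(a) + 2.5218)/(-3.85*cos(a)^2 + 9.4*cos(a) + 2.1)^3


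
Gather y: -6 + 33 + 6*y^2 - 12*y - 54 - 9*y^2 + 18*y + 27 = -3*y^2 + 6*y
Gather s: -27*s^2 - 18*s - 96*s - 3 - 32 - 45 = -27*s^2 - 114*s - 80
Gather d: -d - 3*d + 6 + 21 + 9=36 - 4*d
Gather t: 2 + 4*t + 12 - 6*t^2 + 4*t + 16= -6*t^2 + 8*t + 30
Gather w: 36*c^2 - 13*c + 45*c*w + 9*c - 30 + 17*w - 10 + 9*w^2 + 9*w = 36*c^2 - 4*c + 9*w^2 + w*(45*c + 26) - 40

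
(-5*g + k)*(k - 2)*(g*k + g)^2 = -5*g^3*k^3 + 15*g^3*k + 10*g^3 + g^2*k^4 - 3*g^2*k^2 - 2*g^2*k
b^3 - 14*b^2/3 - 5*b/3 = b*(b - 5)*(b + 1/3)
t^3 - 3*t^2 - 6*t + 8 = (t - 4)*(t - 1)*(t + 2)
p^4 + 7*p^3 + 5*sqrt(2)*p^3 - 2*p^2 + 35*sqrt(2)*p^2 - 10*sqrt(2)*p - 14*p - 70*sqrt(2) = (p + 7)*(p - sqrt(2))*(p + sqrt(2))*(p + 5*sqrt(2))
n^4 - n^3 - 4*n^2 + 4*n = n*(n - 2)*(n - 1)*(n + 2)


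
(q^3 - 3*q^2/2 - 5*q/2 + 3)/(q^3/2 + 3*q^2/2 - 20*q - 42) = (2*q^3 - 3*q^2 - 5*q + 6)/(q^3 + 3*q^2 - 40*q - 84)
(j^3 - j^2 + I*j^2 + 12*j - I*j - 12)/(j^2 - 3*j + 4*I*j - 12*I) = (j^2 - j*(1 + 3*I) + 3*I)/(j - 3)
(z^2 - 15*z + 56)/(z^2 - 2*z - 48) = (z - 7)/(z + 6)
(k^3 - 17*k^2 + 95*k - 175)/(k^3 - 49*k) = (k^2 - 10*k + 25)/(k*(k + 7))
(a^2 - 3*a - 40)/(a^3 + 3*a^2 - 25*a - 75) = (a - 8)/(a^2 - 2*a - 15)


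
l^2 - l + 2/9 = (l - 2/3)*(l - 1/3)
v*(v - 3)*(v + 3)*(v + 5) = v^4 + 5*v^3 - 9*v^2 - 45*v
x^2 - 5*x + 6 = (x - 3)*(x - 2)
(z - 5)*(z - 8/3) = z^2 - 23*z/3 + 40/3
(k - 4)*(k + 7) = k^2 + 3*k - 28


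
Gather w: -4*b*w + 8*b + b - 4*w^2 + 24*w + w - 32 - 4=9*b - 4*w^2 + w*(25 - 4*b) - 36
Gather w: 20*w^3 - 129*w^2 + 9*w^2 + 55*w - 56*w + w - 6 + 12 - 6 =20*w^3 - 120*w^2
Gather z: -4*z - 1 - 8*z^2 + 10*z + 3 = -8*z^2 + 6*z + 2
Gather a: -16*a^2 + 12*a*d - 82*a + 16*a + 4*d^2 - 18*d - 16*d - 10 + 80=-16*a^2 + a*(12*d - 66) + 4*d^2 - 34*d + 70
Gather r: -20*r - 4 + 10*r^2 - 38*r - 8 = 10*r^2 - 58*r - 12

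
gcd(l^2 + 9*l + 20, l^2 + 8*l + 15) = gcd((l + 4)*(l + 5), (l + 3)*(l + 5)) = l + 5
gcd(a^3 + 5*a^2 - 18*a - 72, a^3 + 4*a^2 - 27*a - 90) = a^2 + 9*a + 18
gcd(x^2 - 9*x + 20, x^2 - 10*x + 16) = 1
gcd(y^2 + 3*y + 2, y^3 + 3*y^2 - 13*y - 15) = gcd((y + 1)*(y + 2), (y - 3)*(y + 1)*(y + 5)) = y + 1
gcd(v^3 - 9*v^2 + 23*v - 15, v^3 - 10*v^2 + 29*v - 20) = v^2 - 6*v + 5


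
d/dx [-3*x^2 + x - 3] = 1 - 6*x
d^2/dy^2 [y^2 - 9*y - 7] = 2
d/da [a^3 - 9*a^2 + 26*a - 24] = 3*a^2 - 18*a + 26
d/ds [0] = 0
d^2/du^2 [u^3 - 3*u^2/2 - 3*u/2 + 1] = 6*u - 3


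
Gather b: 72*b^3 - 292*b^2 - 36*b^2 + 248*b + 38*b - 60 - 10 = 72*b^3 - 328*b^2 + 286*b - 70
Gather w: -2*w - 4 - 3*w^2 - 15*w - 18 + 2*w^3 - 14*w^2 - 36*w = 2*w^3 - 17*w^2 - 53*w - 22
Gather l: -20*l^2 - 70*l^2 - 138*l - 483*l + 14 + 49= -90*l^2 - 621*l + 63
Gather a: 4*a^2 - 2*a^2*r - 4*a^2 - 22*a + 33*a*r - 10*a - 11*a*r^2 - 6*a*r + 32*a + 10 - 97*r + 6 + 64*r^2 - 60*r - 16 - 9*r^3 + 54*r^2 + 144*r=-2*a^2*r + a*(-11*r^2 + 27*r) - 9*r^3 + 118*r^2 - 13*r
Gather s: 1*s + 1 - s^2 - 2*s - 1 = -s^2 - s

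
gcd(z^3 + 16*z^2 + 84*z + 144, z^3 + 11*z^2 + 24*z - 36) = z^2 + 12*z + 36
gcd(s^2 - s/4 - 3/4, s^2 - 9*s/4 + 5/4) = s - 1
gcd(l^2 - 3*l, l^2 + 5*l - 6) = 1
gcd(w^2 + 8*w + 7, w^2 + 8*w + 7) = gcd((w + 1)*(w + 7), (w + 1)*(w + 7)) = w^2 + 8*w + 7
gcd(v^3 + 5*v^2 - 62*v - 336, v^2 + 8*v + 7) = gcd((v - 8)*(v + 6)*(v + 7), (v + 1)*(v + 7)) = v + 7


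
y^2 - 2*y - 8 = (y - 4)*(y + 2)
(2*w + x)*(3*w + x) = 6*w^2 + 5*w*x + x^2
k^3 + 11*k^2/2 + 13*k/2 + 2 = (k + 1/2)*(k + 1)*(k + 4)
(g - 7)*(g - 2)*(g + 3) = g^3 - 6*g^2 - 13*g + 42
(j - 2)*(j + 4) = j^2 + 2*j - 8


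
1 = 1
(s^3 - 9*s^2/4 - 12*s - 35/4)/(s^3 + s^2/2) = (4*s^3 - 9*s^2 - 48*s - 35)/(2*s^2*(2*s + 1))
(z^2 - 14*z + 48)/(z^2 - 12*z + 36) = (z - 8)/(z - 6)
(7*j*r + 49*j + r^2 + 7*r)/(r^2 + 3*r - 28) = (7*j + r)/(r - 4)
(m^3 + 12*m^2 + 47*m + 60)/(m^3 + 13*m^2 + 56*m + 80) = (m + 3)/(m + 4)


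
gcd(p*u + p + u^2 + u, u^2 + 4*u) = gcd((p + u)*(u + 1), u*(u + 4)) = 1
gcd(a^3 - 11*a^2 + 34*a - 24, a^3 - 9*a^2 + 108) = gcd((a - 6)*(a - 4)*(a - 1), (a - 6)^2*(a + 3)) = a - 6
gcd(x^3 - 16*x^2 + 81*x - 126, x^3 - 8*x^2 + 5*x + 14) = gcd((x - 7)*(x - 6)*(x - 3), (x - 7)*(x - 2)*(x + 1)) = x - 7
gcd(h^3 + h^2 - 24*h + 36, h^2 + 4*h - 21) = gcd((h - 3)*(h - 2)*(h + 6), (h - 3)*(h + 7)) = h - 3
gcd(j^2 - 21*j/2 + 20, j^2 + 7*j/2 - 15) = j - 5/2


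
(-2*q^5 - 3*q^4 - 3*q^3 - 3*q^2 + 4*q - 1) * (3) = -6*q^5 - 9*q^4 - 9*q^3 - 9*q^2 + 12*q - 3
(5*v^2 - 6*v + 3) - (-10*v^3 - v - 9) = 10*v^3 + 5*v^2 - 5*v + 12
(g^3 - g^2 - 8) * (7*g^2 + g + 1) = 7*g^5 - 6*g^4 - 57*g^2 - 8*g - 8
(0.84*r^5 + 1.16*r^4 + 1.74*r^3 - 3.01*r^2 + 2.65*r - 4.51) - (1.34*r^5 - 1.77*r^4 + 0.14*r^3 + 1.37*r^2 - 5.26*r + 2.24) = -0.5*r^5 + 2.93*r^4 + 1.6*r^3 - 4.38*r^2 + 7.91*r - 6.75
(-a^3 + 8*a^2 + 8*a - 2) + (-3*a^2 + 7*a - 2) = -a^3 + 5*a^2 + 15*a - 4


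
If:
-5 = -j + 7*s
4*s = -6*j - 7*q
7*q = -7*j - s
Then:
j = -15/4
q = 55/14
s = -5/4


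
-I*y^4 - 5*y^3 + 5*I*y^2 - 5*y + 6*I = (y - 3*I)*(y - 2*I)*(y - I)*(-I*y + 1)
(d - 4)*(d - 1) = d^2 - 5*d + 4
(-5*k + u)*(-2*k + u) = 10*k^2 - 7*k*u + u^2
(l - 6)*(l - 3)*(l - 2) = l^3 - 11*l^2 + 36*l - 36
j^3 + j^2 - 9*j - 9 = (j - 3)*(j + 1)*(j + 3)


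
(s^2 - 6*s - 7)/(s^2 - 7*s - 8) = (s - 7)/(s - 8)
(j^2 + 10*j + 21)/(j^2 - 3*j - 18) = (j + 7)/(j - 6)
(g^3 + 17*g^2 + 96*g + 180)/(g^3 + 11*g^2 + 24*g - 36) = (g + 5)/(g - 1)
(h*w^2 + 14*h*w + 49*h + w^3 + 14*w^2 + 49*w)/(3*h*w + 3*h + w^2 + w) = (h*w^2 + 14*h*w + 49*h + w^3 + 14*w^2 + 49*w)/(3*h*w + 3*h + w^2 + w)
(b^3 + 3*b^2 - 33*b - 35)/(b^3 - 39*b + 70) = (b + 1)/(b - 2)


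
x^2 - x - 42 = (x - 7)*(x + 6)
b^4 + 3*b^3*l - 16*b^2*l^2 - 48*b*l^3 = b*(b - 4*l)*(b + 3*l)*(b + 4*l)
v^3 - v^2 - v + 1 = (v - 1)^2*(v + 1)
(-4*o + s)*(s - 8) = -4*o*s + 32*o + s^2 - 8*s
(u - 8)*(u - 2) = u^2 - 10*u + 16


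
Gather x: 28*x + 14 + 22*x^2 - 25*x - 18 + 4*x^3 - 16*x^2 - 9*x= 4*x^3 + 6*x^2 - 6*x - 4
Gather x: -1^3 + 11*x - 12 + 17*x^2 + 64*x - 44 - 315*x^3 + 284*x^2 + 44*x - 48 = -315*x^3 + 301*x^2 + 119*x - 105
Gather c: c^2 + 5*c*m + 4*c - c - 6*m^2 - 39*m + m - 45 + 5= c^2 + c*(5*m + 3) - 6*m^2 - 38*m - 40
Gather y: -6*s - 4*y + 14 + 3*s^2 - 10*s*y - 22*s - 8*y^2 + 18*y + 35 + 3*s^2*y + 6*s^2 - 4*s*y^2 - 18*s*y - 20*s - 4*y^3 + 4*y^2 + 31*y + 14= 9*s^2 - 48*s - 4*y^3 + y^2*(-4*s - 4) + y*(3*s^2 - 28*s + 45) + 63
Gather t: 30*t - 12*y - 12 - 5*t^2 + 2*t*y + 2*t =-5*t^2 + t*(2*y + 32) - 12*y - 12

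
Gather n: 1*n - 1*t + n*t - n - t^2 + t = n*t - t^2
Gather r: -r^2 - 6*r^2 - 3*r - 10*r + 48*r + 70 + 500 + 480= -7*r^2 + 35*r + 1050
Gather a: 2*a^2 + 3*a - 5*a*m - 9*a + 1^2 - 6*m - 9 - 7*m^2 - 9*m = 2*a^2 + a*(-5*m - 6) - 7*m^2 - 15*m - 8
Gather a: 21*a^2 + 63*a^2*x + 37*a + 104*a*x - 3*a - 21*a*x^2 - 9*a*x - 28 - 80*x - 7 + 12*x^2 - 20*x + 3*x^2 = a^2*(63*x + 21) + a*(-21*x^2 + 95*x + 34) + 15*x^2 - 100*x - 35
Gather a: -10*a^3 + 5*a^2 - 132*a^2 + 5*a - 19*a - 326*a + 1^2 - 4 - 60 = -10*a^3 - 127*a^2 - 340*a - 63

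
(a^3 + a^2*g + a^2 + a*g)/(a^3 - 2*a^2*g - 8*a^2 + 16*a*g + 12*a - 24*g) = a*(a^2 + a*g + a + g)/(a^3 - 2*a^2*g - 8*a^2 + 16*a*g + 12*a - 24*g)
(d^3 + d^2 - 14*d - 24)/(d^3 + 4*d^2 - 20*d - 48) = (d + 3)/(d + 6)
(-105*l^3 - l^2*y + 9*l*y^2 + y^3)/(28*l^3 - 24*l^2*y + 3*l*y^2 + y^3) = (-15*l^2 + 2*l*y + y^2)/(4*l^2 - 4*l*y + y^2)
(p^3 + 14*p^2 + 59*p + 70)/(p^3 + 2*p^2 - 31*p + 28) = (p^2 + 7*p + 10)/(p^2 - 5*p + 4)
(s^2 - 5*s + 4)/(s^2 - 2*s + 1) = (s - 4)/(s - 1)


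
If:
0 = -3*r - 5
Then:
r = -5/3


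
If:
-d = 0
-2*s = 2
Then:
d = 0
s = -1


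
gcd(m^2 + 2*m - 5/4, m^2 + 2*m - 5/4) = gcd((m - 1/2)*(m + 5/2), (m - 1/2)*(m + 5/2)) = m^2 + 2*m - 5/4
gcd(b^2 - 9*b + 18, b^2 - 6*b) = b - 6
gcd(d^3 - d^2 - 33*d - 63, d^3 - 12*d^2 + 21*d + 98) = d - 7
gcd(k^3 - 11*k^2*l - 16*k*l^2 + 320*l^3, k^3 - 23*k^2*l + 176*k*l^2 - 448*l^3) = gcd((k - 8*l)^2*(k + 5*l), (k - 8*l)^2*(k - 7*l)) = k^2 - 16*k*l + 64*l^2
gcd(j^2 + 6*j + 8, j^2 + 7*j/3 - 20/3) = j + 4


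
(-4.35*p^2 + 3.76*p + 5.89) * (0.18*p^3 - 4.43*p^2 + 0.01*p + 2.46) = -0.783*p^5 + 19.9473*p^4 - 15.6401*p^3 - 36.7561*p^2 + 9.3085*p + 14.4894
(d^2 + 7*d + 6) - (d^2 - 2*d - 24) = 9*d + 30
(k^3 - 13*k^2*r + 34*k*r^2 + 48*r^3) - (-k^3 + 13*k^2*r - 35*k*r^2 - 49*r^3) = 2*k^3 - 26*k^2*r + 69*k*r^2 + 97*r^3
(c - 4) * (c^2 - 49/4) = c^3 - 4*c^2 - 49*c/4 + 49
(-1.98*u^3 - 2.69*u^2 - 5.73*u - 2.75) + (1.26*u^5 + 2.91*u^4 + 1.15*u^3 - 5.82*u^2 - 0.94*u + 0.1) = 1.26*u^5 + 2.91*u^4 - 0.83*u^3 - 8.51*u^2 - 6.67*u - 2.65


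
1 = 1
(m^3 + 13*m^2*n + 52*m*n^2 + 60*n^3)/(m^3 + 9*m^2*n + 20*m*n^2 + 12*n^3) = (m + 5*n)/(m + n)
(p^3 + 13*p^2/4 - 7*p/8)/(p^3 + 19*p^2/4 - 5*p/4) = (p + 7/2)/(p + 5)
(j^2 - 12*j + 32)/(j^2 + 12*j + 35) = (j^2 - 12*j + 32)/(j^2 + 12*j + 35)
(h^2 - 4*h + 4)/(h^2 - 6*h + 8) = (h - 2)/(h - 4)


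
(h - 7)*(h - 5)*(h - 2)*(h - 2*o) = h^4 - 2*h^3*o - 14*h^3 + 28*h^2*o + 59*h^2 - 118*h*o - 70*h + 140*o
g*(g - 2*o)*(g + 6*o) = g^3 + 4*g^2*o - 12*g*o^2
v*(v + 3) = v^2 + 3*v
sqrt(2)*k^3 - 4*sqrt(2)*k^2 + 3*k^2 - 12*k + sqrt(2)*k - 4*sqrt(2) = (k - 4)*(k + sqrt(2))*(sqrt(2)*k + 1)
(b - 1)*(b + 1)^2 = b^3 + b^2 - b - 1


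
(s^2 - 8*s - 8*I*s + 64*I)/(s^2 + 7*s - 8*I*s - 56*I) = (s - 8)/(s + 7)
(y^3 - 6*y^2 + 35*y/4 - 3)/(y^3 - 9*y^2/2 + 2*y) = (y - 3/2)/y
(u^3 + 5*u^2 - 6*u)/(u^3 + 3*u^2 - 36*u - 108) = u*(u - 1)/(u^2 - 3*u - 18)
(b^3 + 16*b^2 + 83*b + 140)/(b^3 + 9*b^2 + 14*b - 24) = (b^2 + 12*b + 35)/(b^2 + 5*b - 6)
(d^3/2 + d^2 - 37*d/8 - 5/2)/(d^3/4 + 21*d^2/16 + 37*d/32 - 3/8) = 4*(4*d^2 - 8*d - 5)/(8*d^2 + 10*d - 3)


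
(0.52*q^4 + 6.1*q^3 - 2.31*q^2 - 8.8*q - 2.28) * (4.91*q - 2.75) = 2.5532*q^5 + 28.521*q^4 - 28.1171*q^3 - 36.8555*q^2 + 13.0052*q + 6.27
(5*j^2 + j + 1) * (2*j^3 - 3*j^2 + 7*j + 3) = 10*j^5 - 13*j^4 + 34*j^3 + 19*j^2 + 10*j + 3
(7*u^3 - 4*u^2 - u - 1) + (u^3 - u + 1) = 8*u^3 - 4*u^2 - 2*u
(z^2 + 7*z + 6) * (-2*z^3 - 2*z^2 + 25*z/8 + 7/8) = -2*z^5 - 16*z^4 - 183*z^3/8 + 43*z^2/4 + 199*z/8 + 21/4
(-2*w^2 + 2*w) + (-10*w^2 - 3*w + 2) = -12*w^2 - w + 2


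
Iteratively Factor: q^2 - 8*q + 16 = (q - 4)*(q - 4)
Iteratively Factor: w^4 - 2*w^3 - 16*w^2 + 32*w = (w + 4)*(w^3 - 6*w^2 + 8*w) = w*(w + 4)*(w^2 - 6*w + 8) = w*(w - 4)*(w + 4)*(w - 2)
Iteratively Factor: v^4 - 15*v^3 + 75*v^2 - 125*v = (v - 5)*(v^3 - 10*v^2 + 25*v) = v*(v - 5)*(v^2 - 10*v + 25) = v*(v - 5)^2*(v - 5)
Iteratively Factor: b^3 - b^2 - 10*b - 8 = (b + 2)*(b^2 - 3*b - 4) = (b - 4)*(b + 2)*(b + 1)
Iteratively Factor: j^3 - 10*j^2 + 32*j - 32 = (j - 4)*(j^2 - 6*j + 8) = (j - 4)*(j - 2)*(j - 4)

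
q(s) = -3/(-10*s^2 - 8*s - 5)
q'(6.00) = 0.00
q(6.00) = 0.01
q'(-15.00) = 0.00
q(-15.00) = 0.00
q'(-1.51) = 0.27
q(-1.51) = 0.19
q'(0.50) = -0.41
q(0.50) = 0.26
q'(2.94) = -0.02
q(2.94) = 0.03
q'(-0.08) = -0.98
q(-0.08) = 0.68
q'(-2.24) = 0.08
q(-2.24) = 0.08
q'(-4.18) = 0.01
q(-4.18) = 0.02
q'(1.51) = -0.07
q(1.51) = 0.08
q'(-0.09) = -0.98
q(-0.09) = 0.69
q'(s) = -3*(20*s + 8)/(-10*s^2 - 8*s - 5)^2 = 12*(-5*s - 2)/(10*s^2 + 8*s + 5)^2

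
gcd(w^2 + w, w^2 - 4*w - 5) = w + 1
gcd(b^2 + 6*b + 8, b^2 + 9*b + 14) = b + 2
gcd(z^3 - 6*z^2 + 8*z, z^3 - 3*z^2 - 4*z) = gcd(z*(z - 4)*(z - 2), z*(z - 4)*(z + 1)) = z^2 - 4*z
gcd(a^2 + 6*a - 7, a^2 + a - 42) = a + 7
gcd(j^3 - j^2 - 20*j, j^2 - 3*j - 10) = j - 5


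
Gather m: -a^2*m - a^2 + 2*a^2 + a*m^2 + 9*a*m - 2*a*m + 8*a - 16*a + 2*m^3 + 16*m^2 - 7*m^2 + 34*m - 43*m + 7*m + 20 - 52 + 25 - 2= a^2 - 8*a + 2*m^3 + m^2*(a + 9) + m*(-a^2 + 7*a - 2) - 9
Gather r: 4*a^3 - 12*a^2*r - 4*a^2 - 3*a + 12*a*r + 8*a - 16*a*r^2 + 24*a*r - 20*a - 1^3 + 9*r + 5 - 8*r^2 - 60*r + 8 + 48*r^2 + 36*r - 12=4*a^3 - 4*a^2 - 15*a + r^2*(40 - 16*a) + r*(-12*a^2 + 36*a - 15)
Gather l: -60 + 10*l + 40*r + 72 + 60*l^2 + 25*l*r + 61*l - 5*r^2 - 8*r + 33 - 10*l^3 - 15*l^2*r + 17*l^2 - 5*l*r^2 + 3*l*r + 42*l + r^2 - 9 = -10*l^3 + l^2*(77 - 15*r) + l*(-5*r^2 + 28*r + 113) - 4*r^2 + 32*r + 36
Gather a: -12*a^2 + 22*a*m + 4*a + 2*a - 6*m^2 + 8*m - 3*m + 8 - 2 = -12*a^2 + a*(22*m + 6) - 6*m^2 + 5*m + 6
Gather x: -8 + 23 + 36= 51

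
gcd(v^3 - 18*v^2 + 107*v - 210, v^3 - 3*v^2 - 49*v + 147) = v - 7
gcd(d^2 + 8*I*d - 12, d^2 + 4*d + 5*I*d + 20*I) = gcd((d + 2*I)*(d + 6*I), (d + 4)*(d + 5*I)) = 1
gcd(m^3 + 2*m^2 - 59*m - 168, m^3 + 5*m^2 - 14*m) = m + 7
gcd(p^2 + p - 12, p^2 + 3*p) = 1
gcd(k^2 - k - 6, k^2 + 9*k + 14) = k + 2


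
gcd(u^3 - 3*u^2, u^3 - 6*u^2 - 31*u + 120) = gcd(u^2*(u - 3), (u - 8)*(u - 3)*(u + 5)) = u - 3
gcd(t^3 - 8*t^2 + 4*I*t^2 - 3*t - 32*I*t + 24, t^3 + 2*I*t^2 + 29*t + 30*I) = t + I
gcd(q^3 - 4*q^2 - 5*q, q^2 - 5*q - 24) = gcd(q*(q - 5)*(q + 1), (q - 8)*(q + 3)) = 1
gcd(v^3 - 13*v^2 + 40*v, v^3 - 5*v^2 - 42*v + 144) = v - 8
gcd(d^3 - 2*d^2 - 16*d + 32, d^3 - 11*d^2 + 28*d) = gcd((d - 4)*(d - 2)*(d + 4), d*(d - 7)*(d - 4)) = d - 4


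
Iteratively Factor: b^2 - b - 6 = (b - 3)*(b + 2)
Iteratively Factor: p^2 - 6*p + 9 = (p - 3)*(p - 3)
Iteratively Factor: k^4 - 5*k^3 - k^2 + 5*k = (k - 5)*(k^3 - k) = k*(k - 5)*(k^2 - 1) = k*(k - 5)*(k - 1)*(k + 1)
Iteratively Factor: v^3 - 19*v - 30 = (v + 2)*(v^2 - 2*v - 15) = (v + 2)*(v + 3)*(v - 5)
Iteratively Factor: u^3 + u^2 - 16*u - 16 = (u + 1)*(u^2 - 16) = (u - 4)*(u + 1)*(u + 4)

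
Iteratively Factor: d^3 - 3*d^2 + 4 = (d + 1)*(d^2 - 4*d + 4) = (d - 2)*(d + 1)*(d - 2)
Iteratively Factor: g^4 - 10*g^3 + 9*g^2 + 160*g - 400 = (g - 5)*(g^3 - 5*g^2 - 16*g + 80) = (g - 5)*(g + 4)*(g^2 - 9*g + 20) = (g - 5)^2*(g + 4)*(g - 4)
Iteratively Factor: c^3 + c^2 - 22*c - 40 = (c + 4)*(c^2 - 3*c - 10) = (c - 5)*(c + 4)*(c + 2)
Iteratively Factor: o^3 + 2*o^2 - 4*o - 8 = (o + 2)*(o^2 - 4) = (o + 2)^2*(o - 2)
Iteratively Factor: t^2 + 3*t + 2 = (t + 1)*(t + 2)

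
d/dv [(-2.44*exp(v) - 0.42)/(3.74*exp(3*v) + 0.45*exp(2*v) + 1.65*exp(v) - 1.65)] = (18.2512*exp(3*v) + 5.8104*exp(2*v) + 0.378*exp(v) + 4.719)*exp(v)/(13.9876*exp(6*v) + 3.366*exp(5*v) + 12.5445*exp(4*v) - 10.857*exp(3*v) + 1.2375*exp(2*v) - 5.445*exp(v) + 2.7225)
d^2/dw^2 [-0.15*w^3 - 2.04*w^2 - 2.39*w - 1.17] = -0.9*w - 4.08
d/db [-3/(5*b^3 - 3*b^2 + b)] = 3*(15*b^2 - 6*b + 1)/(b^2*(5*b^2 - 3*b + 1)^2)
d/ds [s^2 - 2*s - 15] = 2*s - 2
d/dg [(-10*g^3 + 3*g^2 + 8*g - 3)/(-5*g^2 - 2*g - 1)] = 2*(25*g^4 + 20*g^3 + 32*g^2 - 18*g - 7)/(25*g^4 + 20*g^3 + 14*g^2 + 4*g + 1)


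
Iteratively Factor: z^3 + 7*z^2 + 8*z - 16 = (z + 4)*(z^2 + 3*z - 4) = (z + 4)^2*(z - 1)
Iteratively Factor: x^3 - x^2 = (x)*(x^2 - x) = x*(x - 1)*(x)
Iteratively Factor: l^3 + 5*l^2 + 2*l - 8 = (l + 2)*(l^2 + 3*l - 4) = (l - 1)*(l + 2)*(l + 4)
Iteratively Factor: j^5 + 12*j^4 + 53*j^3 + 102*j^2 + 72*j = (j + 4)*(j^4 + 8*j^3 + 21*j^2 + 18*j) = j*(j + 4)*(j^3 + 8*j^2 + 21*j + 18) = j*(j + 3)*(j + 4)*(j^2 + 5*j + 6) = j*(j + 2)*(j + 3)*(j + 4)*(j + 3)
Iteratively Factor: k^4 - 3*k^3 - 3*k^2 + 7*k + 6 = (k + 1)*(k^3 - 4*k^2 + k + 6) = (k - 3)*(k + 1)*(k^2 - k - 2) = (k - 3)*(k + 1)^2*(k - 2)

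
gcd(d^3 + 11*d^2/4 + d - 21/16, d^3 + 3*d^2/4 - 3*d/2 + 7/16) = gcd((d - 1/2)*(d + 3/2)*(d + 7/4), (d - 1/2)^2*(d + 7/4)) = d^2 + 5*d/4 - 7/8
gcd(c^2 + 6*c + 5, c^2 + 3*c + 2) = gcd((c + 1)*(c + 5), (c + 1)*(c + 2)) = c + 1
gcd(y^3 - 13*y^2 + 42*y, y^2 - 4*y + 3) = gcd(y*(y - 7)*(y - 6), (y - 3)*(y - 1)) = 1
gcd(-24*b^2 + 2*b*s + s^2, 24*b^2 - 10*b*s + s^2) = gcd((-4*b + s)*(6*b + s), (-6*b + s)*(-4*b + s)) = -4*b + s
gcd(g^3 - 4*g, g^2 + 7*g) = g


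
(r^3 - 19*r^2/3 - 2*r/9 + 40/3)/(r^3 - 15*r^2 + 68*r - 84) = (r^2 - r/3 - 20/9)/(r^2 - 9*r + 14)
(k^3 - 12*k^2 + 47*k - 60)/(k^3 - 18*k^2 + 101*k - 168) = (k^2 - 9*k + 20)/(k^2 - 15*k + 56)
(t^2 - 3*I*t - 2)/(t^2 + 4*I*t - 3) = (t^2 - 3*I*t - 2)/(t^2 + 4*I*t - 3)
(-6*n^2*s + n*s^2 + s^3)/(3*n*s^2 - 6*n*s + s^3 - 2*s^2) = (-2*n + s)/(s - 2)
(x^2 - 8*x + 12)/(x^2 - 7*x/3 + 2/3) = 3*(x - 6)/(3*x - 1)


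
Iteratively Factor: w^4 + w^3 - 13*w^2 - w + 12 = (w - 3)*(w^3 + 4*w^2 - w - 4) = (w - 3)*(w + 4)*(w^2 - 1) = (w - 3)*(w + 1)*(w + 4)*(w - 1)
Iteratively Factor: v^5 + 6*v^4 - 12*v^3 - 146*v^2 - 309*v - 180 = (v - 5)*(v^4 + 11*v^3 + 43*v^2 + 69*v + 36) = (v - 5)*(v + 3)*(v^3 + 8*v^2 + 19*v + 12) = (v - 5)*(v + 1)*(v + 3)*(v^2 + 7*v + 12) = (v - 5)*(v + 1)*(v + 3)*(v + 4)*(v + 3)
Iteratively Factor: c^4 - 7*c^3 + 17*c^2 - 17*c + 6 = (c - 2)*(c^3 - 5*c^2 + 7*c - 3) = (c - 3)*(c - 2)*(c^2 - 2*c + 1) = (c - 3)*(c - 2)*(c - 1)*(c - 1)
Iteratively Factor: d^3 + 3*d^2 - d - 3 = (d + 3)*(d^2 - 1) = (d + 1)*(d + 3)*(d - 1)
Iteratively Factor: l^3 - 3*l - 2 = (l - 2)*(l^2 + 2*l + 1) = (l - 2)*(l + 1)*(l + 1)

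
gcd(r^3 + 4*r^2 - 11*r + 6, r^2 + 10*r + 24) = r + 6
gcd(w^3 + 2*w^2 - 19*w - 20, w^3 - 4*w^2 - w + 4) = w^2 - 3*w - 4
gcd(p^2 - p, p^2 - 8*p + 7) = p - 1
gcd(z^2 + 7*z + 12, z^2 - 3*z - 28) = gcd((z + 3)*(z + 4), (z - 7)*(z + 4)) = z + 4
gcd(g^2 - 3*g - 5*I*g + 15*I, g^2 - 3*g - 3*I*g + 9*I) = g - 3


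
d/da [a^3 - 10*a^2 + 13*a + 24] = 3*a^2 - 20*a + 13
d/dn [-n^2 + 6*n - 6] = 6 - 2*n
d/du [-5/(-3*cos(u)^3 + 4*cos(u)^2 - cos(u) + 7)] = 5*(9*cos(u)^2 - 8*cos(u) + 1)*sin(u)/(3*cos(u)^3 - 4*cos(u)^2 + cos(u) - 7)^2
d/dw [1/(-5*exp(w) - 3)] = 5*exp(w)/(5*exp(w) + 3)^2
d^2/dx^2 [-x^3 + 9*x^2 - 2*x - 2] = 18 - 6*x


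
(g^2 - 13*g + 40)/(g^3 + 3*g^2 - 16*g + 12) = (g^2 - 13*g + 40)/(g^3 + 3*g^2 - 16*g + 12)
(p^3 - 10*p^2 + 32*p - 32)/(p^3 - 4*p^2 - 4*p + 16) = (p - 4)/(p + 2)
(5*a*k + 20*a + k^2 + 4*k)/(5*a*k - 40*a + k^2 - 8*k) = (k + 4)/(k - 8)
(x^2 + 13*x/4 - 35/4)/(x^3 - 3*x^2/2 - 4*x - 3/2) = (-4*x^2 - 13*x + 35)/(2*(-2*x^3 + 3*x^2 + 8*x + 3))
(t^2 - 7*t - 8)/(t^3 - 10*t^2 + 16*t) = (t + 1)/(t*(t - 2))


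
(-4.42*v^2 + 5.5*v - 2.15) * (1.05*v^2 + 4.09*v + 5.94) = -4.641*v^4 - 12.3028*v^3 - 6.01730000000001*v^2 + 23.8765*v - 12.771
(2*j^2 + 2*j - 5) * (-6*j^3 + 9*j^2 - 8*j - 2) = -12*j^5 + 6*j^4 + 32*j^3 - 65*j^2 + 36*j + 10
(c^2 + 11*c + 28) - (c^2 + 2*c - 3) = 9*c + 31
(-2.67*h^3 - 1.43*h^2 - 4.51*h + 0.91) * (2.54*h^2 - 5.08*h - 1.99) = -6.7818*h^5 + 9.9314*h^4 + 1.1223*h^3 + 28.0679*h^2 + 4.3521*h - 1.8109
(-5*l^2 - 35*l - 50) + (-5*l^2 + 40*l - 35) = -10*l^2 + 5*l - 85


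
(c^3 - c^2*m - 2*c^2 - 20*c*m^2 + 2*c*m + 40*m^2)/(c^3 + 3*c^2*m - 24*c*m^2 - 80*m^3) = (c - 2)/(c + 4*m)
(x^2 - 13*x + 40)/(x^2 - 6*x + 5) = (x - 8)/(x - 1)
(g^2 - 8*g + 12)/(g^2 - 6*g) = (g - 2)/g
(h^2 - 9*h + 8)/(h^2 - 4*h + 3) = (h - 8)/(h - 3)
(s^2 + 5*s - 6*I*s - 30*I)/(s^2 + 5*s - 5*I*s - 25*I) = (s - 6*I)/(s - 5*I)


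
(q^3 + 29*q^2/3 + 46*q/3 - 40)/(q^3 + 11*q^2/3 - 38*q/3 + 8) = (q + 5)/(q - 1)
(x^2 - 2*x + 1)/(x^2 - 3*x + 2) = (x - 1)/(x - 2)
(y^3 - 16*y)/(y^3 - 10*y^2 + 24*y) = (y + 4)/(y - 6)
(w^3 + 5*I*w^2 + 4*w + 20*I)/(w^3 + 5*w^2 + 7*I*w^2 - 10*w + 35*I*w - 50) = (w - 2*I)/(w + 5)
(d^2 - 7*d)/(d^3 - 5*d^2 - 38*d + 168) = d/(d^2 + 2*d - 24)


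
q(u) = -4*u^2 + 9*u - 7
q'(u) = 9 - 8*u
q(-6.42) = -229.65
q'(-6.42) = 60.36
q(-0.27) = -9.72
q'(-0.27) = 11.16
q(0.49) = -3.55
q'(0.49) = 5.08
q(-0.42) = -11.49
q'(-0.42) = 12.36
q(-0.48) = -12.24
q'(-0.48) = 12.84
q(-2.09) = -43.28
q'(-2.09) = 25.72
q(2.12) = -5.90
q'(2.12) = -7.96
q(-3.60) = -91.24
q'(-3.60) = 37.80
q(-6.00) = -205.00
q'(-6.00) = 57.00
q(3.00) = -16.00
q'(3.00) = -15.00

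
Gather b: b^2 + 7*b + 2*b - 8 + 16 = b^2 + 9*b + 8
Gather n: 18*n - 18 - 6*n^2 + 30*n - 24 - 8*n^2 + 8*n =-14*n^2 + 56*n - 42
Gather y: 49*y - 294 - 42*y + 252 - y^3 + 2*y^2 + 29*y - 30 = -y^3 + 2*y^2 + 36*y - 72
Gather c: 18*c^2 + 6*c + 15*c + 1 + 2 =18*c^2 + 21*c + 3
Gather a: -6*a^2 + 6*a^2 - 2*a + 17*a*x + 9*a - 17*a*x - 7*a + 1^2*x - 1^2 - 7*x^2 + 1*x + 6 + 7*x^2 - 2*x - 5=0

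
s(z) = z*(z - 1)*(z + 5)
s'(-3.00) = -2.00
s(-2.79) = 23.37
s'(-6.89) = 82.30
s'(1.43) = 12.57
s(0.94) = -0.34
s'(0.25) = -2.81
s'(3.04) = 47.04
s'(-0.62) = -8.81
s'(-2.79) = -3.97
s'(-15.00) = 550.00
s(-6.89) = -102.74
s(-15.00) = -2400.00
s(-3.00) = 24.00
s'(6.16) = 158.12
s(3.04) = 49.86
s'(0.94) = 5.17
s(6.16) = 354.73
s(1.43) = 3.95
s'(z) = z*(z - 1) + z*(z + 5) + (z - 1)*(z + 5)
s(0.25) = -0.98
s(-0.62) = 4.40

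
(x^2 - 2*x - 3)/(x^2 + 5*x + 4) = (x - 3)/(x + 4)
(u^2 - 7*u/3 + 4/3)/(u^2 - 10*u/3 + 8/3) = (u - 1)/(u - 2)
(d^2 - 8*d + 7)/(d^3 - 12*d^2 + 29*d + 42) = (d - 1)/(d^2 - 5*d - 6)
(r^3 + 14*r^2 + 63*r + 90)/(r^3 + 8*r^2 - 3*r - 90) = (r + 3)/(r - 3)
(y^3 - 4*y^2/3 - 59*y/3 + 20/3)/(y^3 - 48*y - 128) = (3*y^2 - 16*y + 5)/(3*(y^2 - 4*y - 32))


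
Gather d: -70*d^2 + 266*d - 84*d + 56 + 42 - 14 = -70*d^2 + 182*d + 84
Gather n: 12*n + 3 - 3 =12*n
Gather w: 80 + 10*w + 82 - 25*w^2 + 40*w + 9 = -25*w^2 + 50*w + 171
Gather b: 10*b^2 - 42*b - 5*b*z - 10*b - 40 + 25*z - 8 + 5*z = 10*b^2 + b*(-5*z - 52) + 30*z - 48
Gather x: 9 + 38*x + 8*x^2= 8*x^2 + 38*x + 9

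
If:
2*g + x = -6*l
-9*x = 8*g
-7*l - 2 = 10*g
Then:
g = -54/235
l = 2/47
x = 48/235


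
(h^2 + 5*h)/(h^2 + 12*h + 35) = h/(h + 7)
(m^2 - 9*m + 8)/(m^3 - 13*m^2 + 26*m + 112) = (m - 1)/(m^2 - 5*m - 14)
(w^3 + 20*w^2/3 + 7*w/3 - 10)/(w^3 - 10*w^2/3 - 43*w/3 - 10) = (w^2 + 5*w - 6)/(w^2 - 5*w - 6)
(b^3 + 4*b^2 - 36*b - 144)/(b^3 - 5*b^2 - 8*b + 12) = (b^2 + 10*b + 24)/(b^2 + b - 2)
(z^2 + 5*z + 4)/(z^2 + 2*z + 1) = (z + 4)/(z + 1)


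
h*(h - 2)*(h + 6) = h^3 + 4*h^2 - 12*h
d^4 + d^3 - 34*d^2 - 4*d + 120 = (d - 5)*(d - 2)*(d + 2)*(d + 6)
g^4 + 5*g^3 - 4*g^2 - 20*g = g*(g - 2)*(g + 2)*(g + 5)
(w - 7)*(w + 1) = w^2 - 6*w - 7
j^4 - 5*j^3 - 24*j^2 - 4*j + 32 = (j - 8)*(j - 1)*(j + 2)^2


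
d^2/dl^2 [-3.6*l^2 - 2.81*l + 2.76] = -7.20000000000000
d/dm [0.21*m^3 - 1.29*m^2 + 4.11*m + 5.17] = 0.63*m^2 - 2.58*m + 4.11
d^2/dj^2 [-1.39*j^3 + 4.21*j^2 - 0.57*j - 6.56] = 8.42 - 8.34*j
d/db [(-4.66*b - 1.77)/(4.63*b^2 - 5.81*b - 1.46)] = (21.5758*b^2 + 16.3902*b - 3.4801)/(21.4369*b^4 - 53.8006*b^3 + 20.2365*b^2 + 16.9652*b + 2.1316)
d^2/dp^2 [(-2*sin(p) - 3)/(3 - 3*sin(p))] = -(5*sin(p) + 10)/(3*(sin(p) - 1)^2)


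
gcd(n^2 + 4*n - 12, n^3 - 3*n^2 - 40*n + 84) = n^2 + 4*n - 12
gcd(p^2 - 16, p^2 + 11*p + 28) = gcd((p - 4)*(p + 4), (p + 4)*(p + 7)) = p + 4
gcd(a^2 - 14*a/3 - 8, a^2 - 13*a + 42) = a - 6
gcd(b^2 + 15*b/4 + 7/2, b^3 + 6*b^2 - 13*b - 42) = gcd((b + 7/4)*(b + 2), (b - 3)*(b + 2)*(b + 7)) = b + 2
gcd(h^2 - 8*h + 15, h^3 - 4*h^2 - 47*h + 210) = h - 5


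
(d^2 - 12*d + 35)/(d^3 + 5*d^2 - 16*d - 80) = (d^2 - 12*d + 35)/(d^3 + 5*d^2 - 16*d - 80)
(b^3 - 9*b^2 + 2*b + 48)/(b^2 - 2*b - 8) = (b^2 - 11*b + 24)/(b - 4)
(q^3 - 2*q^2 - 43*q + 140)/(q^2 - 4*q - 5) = (q^2 + 3*q - 28)/(q + 1)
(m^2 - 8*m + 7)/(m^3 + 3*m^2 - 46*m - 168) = (m - 1)/(m^2 + 10*m + 24)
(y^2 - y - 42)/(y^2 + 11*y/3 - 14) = 3*(y - 7)/(3*y - 7)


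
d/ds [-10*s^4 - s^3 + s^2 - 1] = s*(-40*s^2 - 3*s + 2)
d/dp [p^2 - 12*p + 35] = 2*p - 12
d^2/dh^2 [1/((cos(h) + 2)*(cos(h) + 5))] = (-4*sin(h)^4 + 11*sin(h)^2 + 385*cos(h)/4 - 21*cos(3*h)/4 + 71)/((cos(h) + 2)^3*(cos(h) + 5)^3)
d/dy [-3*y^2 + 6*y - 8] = 6 - 6*y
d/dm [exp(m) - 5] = exp(m)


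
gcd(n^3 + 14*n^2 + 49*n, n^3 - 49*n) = n^2 + 7*n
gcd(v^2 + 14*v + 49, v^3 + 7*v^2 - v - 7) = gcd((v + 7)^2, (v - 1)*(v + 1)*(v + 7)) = v + 7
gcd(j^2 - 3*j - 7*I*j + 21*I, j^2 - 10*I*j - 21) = j - 7*I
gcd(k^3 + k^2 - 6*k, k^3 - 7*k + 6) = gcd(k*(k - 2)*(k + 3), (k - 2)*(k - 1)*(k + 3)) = k^2 + k - 6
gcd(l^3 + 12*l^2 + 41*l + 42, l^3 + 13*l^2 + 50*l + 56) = l^2 + 9*l + 14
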